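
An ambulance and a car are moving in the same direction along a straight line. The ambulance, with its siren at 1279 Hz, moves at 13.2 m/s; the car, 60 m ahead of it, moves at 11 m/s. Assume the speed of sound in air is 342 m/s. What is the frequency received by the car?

1288 Hz

The car is ahead, so the ambulance is moving toward it while the car is moving away from the ambulance.
General Doppler shift: f' = f · (v − v_o)/(v − v_s).
f' = 1279 × (342 − 11)/(342 − 13.2) = 1279 × 331/328.8 ≈ 1288 Hz.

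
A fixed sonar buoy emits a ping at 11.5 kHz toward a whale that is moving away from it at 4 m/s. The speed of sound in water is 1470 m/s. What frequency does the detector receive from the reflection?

11.44 kHz

The whale first receives the wave as a moving observer: f₁ = f₀ · (v − u)/v = 11.5 × (1470 − 4)/1470 ≈ 11.47 kHz.
The reflection then acts as a moving source: f₂ = f₁ · v/(v + u) ≈ 11.44 kHz.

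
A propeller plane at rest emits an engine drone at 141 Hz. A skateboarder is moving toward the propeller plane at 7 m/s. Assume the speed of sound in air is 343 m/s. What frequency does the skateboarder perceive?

Only the observer moves, toward the source, so f' = f · (v + v_o)/v.
f' = 141 × (343 + 7)/343 = 141 × 350/343 ≈ 144 Hz.

144 Hz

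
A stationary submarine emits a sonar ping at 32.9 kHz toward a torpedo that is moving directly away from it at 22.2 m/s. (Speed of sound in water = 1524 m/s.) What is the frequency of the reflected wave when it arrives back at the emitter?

32.0 kHz

At the torpedo (a moving observer), f₁ = f₀ · (v − u)/v = 32.9 × 1501.8/1524 ≈ 32.4 kHz.
On reflection it acts as a source moving away from the stationary detector: f₂ = f₁ · v/(v + u) = 32.4 × 1524/1546.2 ≈ 32.0 kHz.
Equivalently f₂ = f₀ · (v − u)/(v + u).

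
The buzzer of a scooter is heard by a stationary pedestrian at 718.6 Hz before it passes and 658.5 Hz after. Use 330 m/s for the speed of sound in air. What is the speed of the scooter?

f₁/f₂ = (v + v_s)/(v − v_s), so v_s = v · (f₁ − f₂)/(f₁ + f₂).
v_s = 330 × (718.6 − 658.5)/(718.6 + 658.5) = 330 × 60.1/1377.1 ≈ 14.4 m/s.

14.4 m/s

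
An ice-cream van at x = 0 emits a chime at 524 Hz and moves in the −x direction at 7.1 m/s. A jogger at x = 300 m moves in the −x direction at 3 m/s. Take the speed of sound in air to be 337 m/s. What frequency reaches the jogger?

518 Hz

The observer lies on the +x side, so the source is heading away from the observer and the observer is heading toward the source.
General Doppler shift: f' = f · (v + v_o)/(v + v_s).
f' = 524 × (337 + 3)/(337 + 7.1) = 524 × 340/344.1 ≈ 518 Hz.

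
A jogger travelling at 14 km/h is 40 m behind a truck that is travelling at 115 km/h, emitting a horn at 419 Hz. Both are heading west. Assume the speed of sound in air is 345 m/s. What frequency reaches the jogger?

388 Hz

115 km/h = 31.94 m/s; 14 km/h = 3.889 m/s.
The jogger is behind, so the truck is moving away from it while the jogger is moving toward the truck.
With source receding and observer approaching, f' = f · (v + v_o)/(v + v_s).
f' = 419 × (345 + 3.889)/(345 + 31.94) = 419 × 348.89/376.94 ≈ 388 Hz.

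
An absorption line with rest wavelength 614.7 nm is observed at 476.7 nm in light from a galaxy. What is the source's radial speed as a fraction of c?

λ'/λ₀ = 0.7755 < 1 (blueshift), so the source is approaching.
λ'/λ₀ = √((1 − β)/(1 + β)) for an approaching source ⇒ β = (1 − r²)/(1 + r²) with r = λ'/λ₀.
β = (1 − 0.6014)/(1 + 0.6014) ≈ 0.249.

0.249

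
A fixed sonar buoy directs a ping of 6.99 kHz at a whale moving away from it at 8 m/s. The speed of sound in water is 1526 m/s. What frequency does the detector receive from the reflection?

The whale first receives the wave as a moving observer: f₁ = f₀ · (v − u)/v = 6.99 × (1526 − 8)/1526 ≈ 6.95 kHz.
On reflection it acts as a source moving away from the stationary detector: f₂ = f₁ · v/(v + u) = 6.95 × 1526/1534 ≈ 6.92 kHz.

6.92 kHz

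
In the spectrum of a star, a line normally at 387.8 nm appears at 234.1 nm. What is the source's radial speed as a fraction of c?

λ'/λ₀ = 0.6037 < 1 (blueshift), so the source is approaching.
λ'/λ₀ = √((1 − β)/(1 + β)) for an approaching source ⇒ β = (1 − r²)/(1 + r²) with r = λ'/λ₀.
β = (1 − 0.3644)/(1 + 0.3644) ≈ 0.466.

0.466c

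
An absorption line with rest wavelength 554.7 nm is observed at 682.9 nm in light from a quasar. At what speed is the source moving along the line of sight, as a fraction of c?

0.205

λ'/λ₀ = 1.2311 > 1 (redshift), so the source is receding.
λ'/λ₀ = √((1 + β)/(1 − β)) for a receding source ⇒ β = (r² − 1)/(r² + 1) with r = λ'/λ₀.
β = (1.5156 − 1)/(1.5156 + 1) ≈ 0.205.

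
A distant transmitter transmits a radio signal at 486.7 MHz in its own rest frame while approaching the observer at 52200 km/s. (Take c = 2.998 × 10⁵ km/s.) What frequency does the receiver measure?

β = v/c = 52200/299800 = 0.1741.
Relativistic Doppler for frequency: f' = f₀ · √((1 + β)/(1 − β)).
f' = 486.7 × √(1.1741/0.8259) = 486.7 × 1.19233 ≈ 580.3 MHz.

580.3 MHz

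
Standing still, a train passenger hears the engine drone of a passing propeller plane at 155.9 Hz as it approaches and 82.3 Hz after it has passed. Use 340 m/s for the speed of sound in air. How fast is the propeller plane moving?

105 m/s

f₁/f₂ = (v + v_s)/(v − v_s), so v_s = v · (f₁ − f₂)/(f₁ + f₂).
v_s = 340 × (155.9 − 82.3)/(155.9 + 82.3) = 340 × 73.6/238.2 ≈ 105 m/s.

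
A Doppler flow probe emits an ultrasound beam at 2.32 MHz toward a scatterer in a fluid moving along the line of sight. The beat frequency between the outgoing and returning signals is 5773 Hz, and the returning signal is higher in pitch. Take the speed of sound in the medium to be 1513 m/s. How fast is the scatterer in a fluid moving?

Double Doppler shift off a moving reflector: f₂ = f₀ · (v + u)/(v − u) (u > 0 toward emitter).
Returning signal is higher, so f₂ = f₀ + Δf = 2320000 + 5773 = 2325773 Hz.
Rearranging, u = v · (f₂ − f₀)/(f₂ + f₀) = 1513 × 5773/4645773 ≈ 1.88 m/s.
So the scatterer in a fluid is moving at 1.88 m/s toward the emitter.

1.88 m/s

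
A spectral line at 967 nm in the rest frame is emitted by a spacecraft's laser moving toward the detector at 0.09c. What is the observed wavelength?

883.6 nm

Relativistic Doppler for wavelength: λ' = λ₀ · √((1 − β)/(1 + β)).
λ' = 967 × √(0.9100/1.0900) = 967 × 0.91371 ≈ 883.6 nm.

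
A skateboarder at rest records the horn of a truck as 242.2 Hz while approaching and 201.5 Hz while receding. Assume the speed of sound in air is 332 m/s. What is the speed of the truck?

30 m/s

f₁/f₂ = (v + v_s)/(v − v_s), so v_s = v · (f₁ − f₂)/(f₁ + f₂).
v_s = 332 × (242.2 − 201.5)/(242.2 + 201.5) = 332 × 40.7/443.7 ≈ 30 m/s.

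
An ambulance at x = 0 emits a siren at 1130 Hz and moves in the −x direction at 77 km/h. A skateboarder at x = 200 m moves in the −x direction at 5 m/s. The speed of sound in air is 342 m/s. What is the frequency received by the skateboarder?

1079 Hz

77 km/h = 21.39 m/s.
The observer lies on the +x side, so the source is heading away from the observer and the observer is heading toward the source.
With source receding and observer approaching, f' = f · (v + v_o)/(v + v_s).
f' = 1130 × (342 + 5)/(342 + 21.39) = 1130 × 347/363.39 ≈ 1079 Hz.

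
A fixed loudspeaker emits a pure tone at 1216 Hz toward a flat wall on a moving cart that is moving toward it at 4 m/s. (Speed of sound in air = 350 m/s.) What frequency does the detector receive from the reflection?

At the flat wall on a moving cart (a moving observer), f₁ = f₀ · (v + u)/v = 1216 × 354/350 ≈ 1230 Hz.
The reflection then acts as a moving source: f₂ = f₁ · v/(v − u) ≈ 1244 Hz.
Equivalently f₂ = f₀ · (v + u)/(v − u).

1244 Hz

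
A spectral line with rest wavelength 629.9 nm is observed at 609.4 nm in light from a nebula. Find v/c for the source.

0.033

λ'/λ₀ = 0.9675 < 1 (blueshift), so the source is approaching.
λ'/λ₀ = √((1 − β)/(1 + β)) for an approaching source ⇒ β = (1 − r²)/(1 + r²) with r = λ'/λ₀.
β = (1 − 0.9360)/(1 + 0.9360) ≈ 0.033.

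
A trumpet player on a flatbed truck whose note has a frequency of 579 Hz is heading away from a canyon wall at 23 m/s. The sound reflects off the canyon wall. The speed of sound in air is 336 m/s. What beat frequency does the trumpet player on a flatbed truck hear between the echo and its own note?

74 Hz

The canyon wall receives the sound from a moving source: f₁ = f₀ · v/(v + v_e) = 579 × 336/359 ≈ 541.9 Hz.
On the return leg the trumpet player on a flatbed truck is a moving observer: f₂ = f₁ · (v − v_e)/v = 541.9 × 313/336 ≈ 504.8 Hz.
Equivalently f₂ = f₀ · (v − v_e)/(v + v_e).
Beat against the emitted tone: |f₂ − f₀| = 2v_e·f₀/(v + v_e) = 2 × 23 × 579/359 ≈ 74 Hz.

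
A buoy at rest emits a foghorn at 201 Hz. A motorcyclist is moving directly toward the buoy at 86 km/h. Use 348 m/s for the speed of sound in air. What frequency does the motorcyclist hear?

86 km/h = 23.89 m/s.
Only the observer moves, toward the source, so f' = f · (v + v_o)/v.
f' = 201 × (348 + 23.89)/348 = 201 × 371.89/348 ≈ 215 Hz.

215 Hz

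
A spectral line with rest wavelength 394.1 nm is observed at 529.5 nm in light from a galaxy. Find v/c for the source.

λ'/λ₀ = 1.3436 > 1 (redshift), so the source is receding.
λ'/λ₀ = √((1 + β)/(1 − β)) for a receding source ⇒ β = (r² − 1)/(r² + 1) with r = λ'/λ₀.
β = (1.8052 − 1)/(1.8052 + 1) ≈ 0.287.

0.287c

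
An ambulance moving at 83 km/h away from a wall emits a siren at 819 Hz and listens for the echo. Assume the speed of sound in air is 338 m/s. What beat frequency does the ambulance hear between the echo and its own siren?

83 km/h = 23.06 m/s.
The wall receives the sound from a moving source: f₁ = f₀ · v/(v + v_e) = 819 × 338/361.06 ≈ 766.7 Hz.
On the return leg the ambulance is a moving observer: f₂ = f₁ · (v − v_e)/v = 766.7 × 314.94/338 ≈ 714.4 Hz.
Beat against the emitted tone: |f₂ − f₀| = 2v_e·f₀/(v + v_e) = 2 × 23.06 × 819/361.06 ≈ 105 Hz.

105 Hz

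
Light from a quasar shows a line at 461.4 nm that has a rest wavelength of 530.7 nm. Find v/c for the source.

λ'/λ₀ = 0.8694 < 1 (blueshift), so the source is approaching.
λ'/λ₀ = √((1 − β)/(1 + β)) for an approaching source ⇒ β = (1 − r²)/(1 + r²) with r = λ'/λ₀.
β = (1 − 0.7559)/(1 + 0.7559) ≈ 0.139.

0.139c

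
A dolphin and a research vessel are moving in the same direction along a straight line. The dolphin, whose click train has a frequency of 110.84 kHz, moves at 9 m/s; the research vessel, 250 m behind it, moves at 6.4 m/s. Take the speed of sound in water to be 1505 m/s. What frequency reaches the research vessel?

110.6 kHz

The research vessel is behind, so the dolphin is moving away from it while the research vessel is moving toward the dolphin.
General Doppler shift: f' = f · (v + v_o)/(v + v_s).
f' = 110.84 × (1505 + 6.4)/(1505 + 9) = 110.84 × 1511.4/1514 ≈ 110.6 kHz.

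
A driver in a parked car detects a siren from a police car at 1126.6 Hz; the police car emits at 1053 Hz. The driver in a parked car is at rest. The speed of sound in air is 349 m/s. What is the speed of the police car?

f' > f, so the police car is approaching.
f' = f · v/(v − v_s) ⇒ v_s = v · |1 − f/f'|.
v_s = 349 × |1 − 1053/1126.6| = 349 × 0.06533 ≈ 22.8 m/s.

22.8 m/s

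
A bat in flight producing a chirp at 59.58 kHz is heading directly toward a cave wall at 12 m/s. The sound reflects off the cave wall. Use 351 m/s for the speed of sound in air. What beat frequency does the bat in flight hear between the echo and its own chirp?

The cave wall receives the sound from a moving source: f₁ = f₀ · v/(v − v_e) = 59.58 × 351/339 ≈ 61.69 kHz.
On the return leg the bat in flight is a moving observer: f₂ = f₁ · (v + v_e)/v = 61.69 × 363/351 ≈ 63.80 kHz.
Equivalently f₂ = f₀ · (v + v_e)/(v − v_e).
Beat against the emitted tone (with f₀ = 59580 Hz): |f₂ − f₀| = 2v_e·f₀/(v − v_e) = 2 × 12 × 59580/339 ≈ 4218 Hz.

4218 Hz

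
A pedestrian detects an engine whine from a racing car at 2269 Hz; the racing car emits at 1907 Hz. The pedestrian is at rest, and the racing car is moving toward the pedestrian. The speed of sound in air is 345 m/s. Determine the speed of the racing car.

f' = f · v/(v − v_s) ⇒ v_s = v · |1 − f/f'|.
v_s = 345 × |1 − 1907/2269| = 345 × 0.1595 ≈ 55 m/s.

55 m/s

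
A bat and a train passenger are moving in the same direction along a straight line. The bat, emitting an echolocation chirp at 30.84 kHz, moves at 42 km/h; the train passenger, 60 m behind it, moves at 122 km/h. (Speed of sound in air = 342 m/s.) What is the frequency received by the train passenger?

42 km/h = 11.67 m/s; 122 km/h = 33.89 m/s.
The train passenger is behind, so the bat is moving away from it while the train passenger is moving toward the bat.
With source receding and observer approaching, f' = f · (v + v_o)/(v + v_s).
f' = 30.84 × (342 + 33.89)/(342 + 11.67) = 30.84 × 375.89/353.67 ≈ 32.8 kHz.

32.8 kHz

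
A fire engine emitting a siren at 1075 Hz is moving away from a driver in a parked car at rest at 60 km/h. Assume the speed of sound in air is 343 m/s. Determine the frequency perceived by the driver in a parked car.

1025 Hz

60 km/h = 16.67 m/s.
With the source moving away from a stationary observer, f' = f · v/(v + v_s).
f' = 1075 × 343/(343 + 16.67) = 1075 × 343/359.7 ≈ 1025 Hz.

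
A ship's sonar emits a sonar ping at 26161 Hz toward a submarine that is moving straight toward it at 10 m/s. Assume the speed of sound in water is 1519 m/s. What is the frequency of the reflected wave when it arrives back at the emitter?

The submarine first receives the wave as a moving observer: f₁ = f₀ · (v + u)/v = 26161 × (1519 + 10)/1519 ≈ 26333 Hz.
The reflection then acts as a moving source: f₂ = f₁ · v/(v − u) ≈ 26508 Hz.
Equivalently f₂ = f₀ · (v + u)/(v − u).

26508 Hz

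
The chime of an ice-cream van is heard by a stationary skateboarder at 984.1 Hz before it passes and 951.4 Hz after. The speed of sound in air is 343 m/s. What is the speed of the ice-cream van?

5.8 m/s

f₁/f₂ = (v + v_s)/(v − v_s), so v_s = v · (f₁ − f₂)/(f₁ + f₂).
v_s = 343 × (984.1 − 951.4)/(984.1 + 951.4) = 343 × 32.7/1935.5 ≈ 5.8 m/s.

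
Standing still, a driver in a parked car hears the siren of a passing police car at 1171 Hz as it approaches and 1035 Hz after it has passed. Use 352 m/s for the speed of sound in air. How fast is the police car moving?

f₁/f₂ = (v + v_s)/(v − v_s), so v_s = v · (f₁ − f₂)/(f₁ + f₂).
v_s = 352 × (1171 − 1035)/(1171 + 1035) = 352 × 136/2206 ≈ 21.7 m/s.

21.7 m/s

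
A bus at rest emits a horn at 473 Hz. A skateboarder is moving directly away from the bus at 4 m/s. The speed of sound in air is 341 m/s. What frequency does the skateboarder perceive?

Moving observer, stationary source: f' = f · (v − v_o)/v.
f' = 473 × (341 − 4)/341 = 473 × 337/341 ≈ 467 Hz.

467 Hz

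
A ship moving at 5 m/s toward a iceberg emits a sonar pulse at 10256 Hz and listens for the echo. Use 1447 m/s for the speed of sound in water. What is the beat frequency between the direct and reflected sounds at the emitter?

71 Hz

The iceberg receives the sound from a moving source: f₁ = f₀ · v/(v − v_e) = 10256 × 1447/1442 ≈ 10291.6 Hz.
On the return leg the ship is a moving observer: f₂ = f₁ · (v + v_e)/v = 10291.6 × 1452/1447 ≈ 10327.1 Hz.
Beat against the emitted tone: |f₂ − f₀| = 2v_e·f₀/(v − v_e) = 2 × 5 × 10256/1442 ≈ 71 Hz.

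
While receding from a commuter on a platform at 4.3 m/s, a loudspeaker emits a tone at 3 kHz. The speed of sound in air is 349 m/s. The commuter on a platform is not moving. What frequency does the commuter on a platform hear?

With the source moving away from a stationary observer, f' = f · v/(v + v_s).
f' = 3 × 349/(349 + 4.3) = 3 × 349/353.3 ≈ 2.96 kHz.

2.96 kHz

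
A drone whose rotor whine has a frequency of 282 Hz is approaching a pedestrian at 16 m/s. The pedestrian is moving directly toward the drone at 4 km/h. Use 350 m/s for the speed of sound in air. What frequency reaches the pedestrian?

296 Hz

4 km/h = 1.111 m/s.
With source approaching and observer approaching, f' = f · (v + v_o)/(v − v_s).
f' = 282 × (350 + 1.111)/(350 − 16) = 282 × 351.11/334 ≈ 296 Hz.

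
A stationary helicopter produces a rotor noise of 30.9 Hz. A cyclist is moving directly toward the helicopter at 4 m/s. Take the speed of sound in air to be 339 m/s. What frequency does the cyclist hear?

Only the observer moves, toward the source, so f' = f · (v + v_o)/v.
f' = 30.9 × (339 + 4)/339 = 30.9 × 343/339 ≈ 31.3 Hz.

31.3 Hz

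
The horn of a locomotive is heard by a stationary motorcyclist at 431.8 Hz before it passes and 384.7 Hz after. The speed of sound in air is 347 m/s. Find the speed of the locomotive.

20.0 m/s

f₁/f₂ = (v + v_s)/(v − v_s), so v_s = v · (f₁ − f₂)/(f₁ + f₂).
v_s = 347 × (431.8 − 384.7)/(431.8 + 384.7) = 347 × 47.1/816.5 ≈ 20.0 m/s.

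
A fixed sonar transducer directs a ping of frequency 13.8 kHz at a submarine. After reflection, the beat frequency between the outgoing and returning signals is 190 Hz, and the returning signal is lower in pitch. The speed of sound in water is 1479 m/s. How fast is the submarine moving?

10.3 m/s

Double Doppler shift off a moving reflector: f₂ = f₀ · (v + u)/(v − u) (u > 0 toward emitter).
Returning signal is lower, so f₂ = f₀ − Δf = 13800 − 190 = 13610 Hz.
Rearranging, u = v · (f₂ − f₀)/(f₂ + f₀) = 1479 × -190/27410 ≈ -10.3 m/s.
So the submarine is moving at 10.3 m/s away from the emitter.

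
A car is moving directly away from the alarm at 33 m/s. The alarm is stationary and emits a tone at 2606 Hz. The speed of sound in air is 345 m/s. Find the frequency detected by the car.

2357 Hz

Moving observer, stationary source: f' = f · (v − v_o)/v.
f' = 2606 × (345 − 33)/345 = 2606 × 312/345 ≈ 2357 Hz.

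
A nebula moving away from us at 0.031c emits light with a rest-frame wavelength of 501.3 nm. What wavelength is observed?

517.1 nm

Relativistic Doppler for wavelength: λ' = λ₀ · √((1 + β)/(1 − β)).
λ' = 501.3 × √(1.0310/0.9690) = 501.3 × 1.03150 ≈ 517.1 nm.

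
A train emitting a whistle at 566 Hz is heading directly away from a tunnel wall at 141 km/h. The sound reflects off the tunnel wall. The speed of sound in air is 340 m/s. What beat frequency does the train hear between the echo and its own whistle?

141 km/h = 39.17 m/s.
The tunnel wall receives the sound from a moving source: f₁ = f₀ · v/(v + v_e) = 566 × 340/379.17 ≈ 507.5 Hz.
On the return leg the train is a moving observer: f₂ = f₁ · (v − v_e)/v = 507.5 × 300.83/340 ≈ 449.1 Hz.
Beat against the emitted tone: |f₂ − f₀| = 2v_e·f₀/(v + v_e) = 2 × 39.17 × 566/379.17 ≈ 117 Hz.

117 Hz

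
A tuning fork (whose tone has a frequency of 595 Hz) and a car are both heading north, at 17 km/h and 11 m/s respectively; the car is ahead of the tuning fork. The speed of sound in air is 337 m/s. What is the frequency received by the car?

584 Hz

17 km/h = 4.722 m/s.
The car is ahead, so the tuning fork is moving toward it while the car is moving away from the tuning fork.
With source approaching and observer receding, f' = f · (v − v_o)/(v − v_s).
f' = 595 × (337 − 11)/(337 − 4.722) = 595 × 326/332.28 ≈ 584 Hz.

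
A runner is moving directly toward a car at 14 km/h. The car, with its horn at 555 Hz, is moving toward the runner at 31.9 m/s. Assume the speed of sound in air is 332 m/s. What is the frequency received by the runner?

621 Hz

14 km/h = 3.889 m/s.
General Doppler shift: f' = f · (v + v_o)/(v − v_s).
f' = 555 × (332 + 3.889)/(332 − 31.9) = 555 × 335.89/300.1 ≈ 621 Hz.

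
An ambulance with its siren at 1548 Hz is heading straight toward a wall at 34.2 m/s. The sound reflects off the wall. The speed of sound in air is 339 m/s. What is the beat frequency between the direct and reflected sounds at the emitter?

The wall receives the sound from a moving source: f₁ = f₀ · v/(v − v_e) = 1548 × 339/304.8 ≈ 1722 Hz.
On the return leg the ambulance is a moving observer: f₂ = f₁ · (v + v_e)/v = 1722 × 373.2/339 ≈ 1895 Hz.
Equivalently f₂ = f₀ · (v + v_e)/(v − v_e).
Beat against the emitted tone: |f₂ − f₀| = 2v_e·f₀/(v − v_e) = 2 × 34.2 × 1548/304.8 ≈ 347 Hz.

347 Hz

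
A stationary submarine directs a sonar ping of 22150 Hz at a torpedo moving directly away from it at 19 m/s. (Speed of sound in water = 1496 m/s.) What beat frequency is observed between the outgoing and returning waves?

The torpedo first receives the wave as a moving observer: f₁ = f₀ · (v − u)/v = 22150 × (1496 − 19)/1496 ≈ 21869 Hz.
On reflection it acts as a source moving away from the stationary detector: f₂ = f₁ · v/(v + u) = 21869 × 1496/1515 ≈ 21594 Hz.
Beat frequency: |f₂ − f₀| = 2u·f₀/(v + u) = 2 × 19 × 22150/1515 ≈ 556 Hz.

556 Hz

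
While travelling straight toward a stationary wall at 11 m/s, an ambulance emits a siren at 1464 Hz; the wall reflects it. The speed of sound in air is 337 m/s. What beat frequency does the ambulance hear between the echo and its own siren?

The wall receives the sound from a moving source: f₁ = f₀ · v/(v − v_e) = 1464 × 337/326 ≈ 1513.4 Hz.
On the return leg the ambulance is a moving observer: f₂ = f₁ · (v + v_e)/v = 1513.4 × 348/337 ≈ 1562.8 Hz.
Equivalently f₂ = f₀ · (v + v_e)/(v − v_e).
Beat against the emitted tone: |f₂ − f₀| = 2v_e·f₀/(v − v_e) = 2 × 11 × 1464/326 ≈ 99 Hz.

99 Hz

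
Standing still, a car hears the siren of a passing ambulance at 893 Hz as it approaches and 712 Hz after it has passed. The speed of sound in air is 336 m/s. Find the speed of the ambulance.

38 m/s

f₁/f₂ = (v + v_s)/(v − v_s), so v_s = v · (f₁ − f₂)/(f₁ + f₂).
v_s = 336 × (893 − 712)/(893 + 712) = 336 × 181/1605 ≈ 38 m/s.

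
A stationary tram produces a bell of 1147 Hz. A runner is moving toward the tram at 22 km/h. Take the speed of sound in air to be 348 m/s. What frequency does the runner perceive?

22 km/h = 6.111 m/s.
Only the observer moves, toward the source, so f' = f · (v + v_o)/v.
f' = 1147 × (348 + 6.111)/348 = 1147 × 354.11/348 ≈ 1167 Hz.

1167 Hz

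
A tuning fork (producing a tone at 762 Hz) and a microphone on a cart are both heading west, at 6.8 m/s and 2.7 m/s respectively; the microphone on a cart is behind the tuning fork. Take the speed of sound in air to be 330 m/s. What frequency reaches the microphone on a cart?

753 Hz

The microphone on a cart is behind, so the tuning fork is moving away from it while the microphone on a cart is moving toward the tuning fork.
With source receding and observer approaching, f' = f · (v + v_o)/(v + v_s).
f' = 762 × (330 + 2.7)/(330 + 6.8) = 762 × 332.7/336.8 ≈ 753 Hz.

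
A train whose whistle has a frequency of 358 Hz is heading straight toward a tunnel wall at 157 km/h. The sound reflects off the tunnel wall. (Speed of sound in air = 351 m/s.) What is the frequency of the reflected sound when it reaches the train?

460 Hz

157 km/h = 43.61 m/s.
The tunnel wall receives the sound from a moving source: f₁ = f₀ · v/(v − v_e) = 358 × 351/307.39 ≈ 409 Hz.
On the return leg the train is a moving observer: f₂ = f₁ · (v + v_e)/v = 409 × 394.61/351 ≈ 460 Hz.
Equivalently f₂ = f₀ · (v + v_e)/(v − v_e).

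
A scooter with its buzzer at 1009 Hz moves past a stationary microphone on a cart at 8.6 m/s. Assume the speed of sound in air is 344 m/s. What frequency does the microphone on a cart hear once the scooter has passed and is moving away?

Receding: f₂ = f · v/(v + v_s) = 1009 × 344/352.6 ≈ 984 Hz.

984 Hz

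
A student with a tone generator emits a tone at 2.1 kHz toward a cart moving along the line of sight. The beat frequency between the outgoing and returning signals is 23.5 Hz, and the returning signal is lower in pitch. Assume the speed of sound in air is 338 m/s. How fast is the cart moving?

1.90 m/s

Double Doppler shift off a moving reflector: f₂ = f₀ · (v + u)/(v − u) (u > 0 toward emitter).
Returning signal is lower, so f₂ = f₀ − Δf = 2100 − 23.5 = 2076.5 Hz.
Rearranging, u = v · (f₂ − f₀)/(f₂ + f₀) = 338 × -23.5/4176.5 ≈ -1.90 m/s.
So the cart is moving at 1.90 m/s away from the emitter.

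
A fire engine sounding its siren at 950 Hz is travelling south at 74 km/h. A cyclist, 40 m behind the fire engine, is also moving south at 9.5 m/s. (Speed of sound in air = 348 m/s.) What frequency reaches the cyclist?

74 km/h = 20.56 m/s.
The cyclist is behind, so the fire engine is moving away from it while the cyclist is moving toward the fire engine.
With source receding and observer approaching, f' = f · (v + v_o)/(v + v_s).
f' = 950 × (348 + 9.5)/(348 + 20.56) = 950 × 357.5/368.56 ≈ 922 Hz.

922 Hz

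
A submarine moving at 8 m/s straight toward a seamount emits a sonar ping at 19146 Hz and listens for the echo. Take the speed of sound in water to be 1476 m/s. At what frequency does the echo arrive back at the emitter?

19355 Hz

The seamount receives the sound from a moving source: f₁ = f₀ · v/(v − v_e) = 19146 × 1476/1468 ≈ 19250 Hz.
On the return leg the submarine is a moving observer: f₂ = f₁ · (v + v_e)/v = 19250 × 1484/1476 ≈ 19355 Hz.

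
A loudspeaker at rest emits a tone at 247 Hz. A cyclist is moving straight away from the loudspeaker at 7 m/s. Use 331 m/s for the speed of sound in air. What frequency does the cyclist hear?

Moving observer, stationary source: f' = f · (v − v_o)/v.
f' = 247 × (331 − 7)/331 = 247 × 324/331 ≈ 242 Hz.

242 Hz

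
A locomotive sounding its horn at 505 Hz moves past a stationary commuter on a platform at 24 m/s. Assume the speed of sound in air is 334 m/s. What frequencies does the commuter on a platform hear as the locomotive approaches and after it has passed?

544 Hz approaching; 471 Hz receding

Approaching: f₁ = f · v/(v − v_s) = 505 × 334/310 ≈ 544 Hz.
Receding: f₂ = f · v/(v + v_s) = 505 × 334/358 ≈ 471 Hz.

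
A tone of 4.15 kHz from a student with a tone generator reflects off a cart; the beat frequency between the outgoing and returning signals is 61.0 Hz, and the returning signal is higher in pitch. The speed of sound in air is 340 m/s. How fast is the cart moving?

2.48 m/s

Double Doppler shift off a moving reflector: f₂ = f₀ · (v + u)/(v − u) (u > 0 toward emitter).
Returning signal is higher, so f₂ = f₀ + Δf = 4150 + 61 = 4211 Hz.
Rearranging, u = v · (f₂ − f₀)/(f₂ + f₀) = 340 × 61/8361 ≈ 2.48 m/s.
So the cart is moving at 2.48 m/s toward the emitter.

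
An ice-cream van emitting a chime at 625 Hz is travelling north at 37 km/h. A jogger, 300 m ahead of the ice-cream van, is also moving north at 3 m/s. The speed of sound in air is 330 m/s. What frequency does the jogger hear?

639 Hz

37 km/h = 10.28 m/s.
The jogger is ahead, so the ice-cream van is moving toward it while the jogger is moving away from the ice-cream van.
With source approaching and observer receding, f' = f · (v − v_o)/(v − v_s).
f' = 625 × (330 − 3)/(330 − 10.28) = 625 × 327/319.72 ≈ 639 Hz.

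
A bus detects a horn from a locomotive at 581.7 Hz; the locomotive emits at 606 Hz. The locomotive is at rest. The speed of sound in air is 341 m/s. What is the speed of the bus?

f' < f, so the bus is receding.
f' = f · (v − v_o)/v ⇒ v_o = v · |f'/f − 1|.
v_o = 341 × |581.7/606 − 1| = 341 × 0.0401 ≈ 13.7 m/s.

13.7 m/s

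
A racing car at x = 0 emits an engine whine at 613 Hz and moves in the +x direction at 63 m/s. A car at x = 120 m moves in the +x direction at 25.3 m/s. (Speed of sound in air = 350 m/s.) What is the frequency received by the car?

694 Hz

The observer lies on the +x side, so the source is heading toward the observer and the observer is heading away from the source.
General Doppler shift: f' = f · (v − v_o)/(v − v_s).
f' = 613 × (350 − 25.3)/(350 − 63) = 613 × 324.7/287 ≈ 694 Hz.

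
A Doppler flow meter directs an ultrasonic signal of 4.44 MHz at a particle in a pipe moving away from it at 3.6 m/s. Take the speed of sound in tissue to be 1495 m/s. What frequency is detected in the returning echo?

4.419 MHz

The particle in a pipe first receives the wave as a moving observer: f₁ = f₀ · (v − u)/v = 4.44 × (1495 − 3.6)/1495 ≈ 4.429 MHz.
The reflection then acts as a moving source: f₂ = f₁ · v/(v + u) ≈ 4.419 MHz.
Equivalently f₂ = f₀ · (v − u)/(v + u).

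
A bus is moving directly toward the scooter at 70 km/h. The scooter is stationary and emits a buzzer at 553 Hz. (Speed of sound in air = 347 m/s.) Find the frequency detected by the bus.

70 km/h = 19.44 m/s.
Only the observer moves, toward the source, so f' = f · (v + v_o)/v.
f' = 553 × (347 + 19.44)/347 = 553 × 366.44/347 ≈ 584 Hz.

584 Hz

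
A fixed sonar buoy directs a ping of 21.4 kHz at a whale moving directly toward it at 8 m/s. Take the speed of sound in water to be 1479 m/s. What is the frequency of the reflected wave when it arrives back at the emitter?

21.6 kHz

The whale first receives the wave as a moving observer: f₁ = f₀ · (v + u)/v = 21.4 × (1479 + 8)/1479 ≈ 21.5 kHz.
The reflection then acts as a moving source: f₂ = f₁ · v/(v − u) ≈ 21.6 kHz.
Equivalently f₂ = f₀ · (v + u)/(v − u).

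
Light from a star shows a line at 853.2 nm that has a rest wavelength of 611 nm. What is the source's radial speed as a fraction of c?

0.322

λ'/λ₀ = 1.3964 > 1 (redshift), so the source is receding.
λ'/λ₀ = √((1 + β)/(1 − β)) for a receding source ⇒ β = (r² − 1)/(r² + 1) with r = λ'/λ₀.
β = (1.9499 − 1)/(1.9499 + 1) ≈ 0.322.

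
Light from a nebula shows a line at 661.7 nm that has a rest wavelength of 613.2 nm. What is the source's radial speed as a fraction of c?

0.076c

λ'/λ₀ = 1.0791 > 1 (redshift), so the source is receding.
λ'/λ₀ = √((1 + β)/(1 − β)) for a receding source ⇒ β = (r² − 1)/(r² + 1) with r = λ'/λ₀.
β = (1.1644 − 1)/(1.1644 + 1) ≈ 0.076.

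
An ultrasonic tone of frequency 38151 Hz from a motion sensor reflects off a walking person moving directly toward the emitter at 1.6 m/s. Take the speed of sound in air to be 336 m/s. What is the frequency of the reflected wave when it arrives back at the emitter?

38516 Hz

At the walking person (a moving observer), f₁ = f₀ · (v + u)/v = 38151 × 337.6/336 ≈ 38333 Hz.
The reflection then acts as a moving source: f₂ = f₁ · v/(v − u) ≈ 38516 Hz.
Equivalently f₂ = f₀ · (v + u)/(v − u).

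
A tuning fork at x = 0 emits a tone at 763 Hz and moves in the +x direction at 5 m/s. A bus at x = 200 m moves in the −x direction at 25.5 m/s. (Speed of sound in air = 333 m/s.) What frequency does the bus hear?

834 Hz

The observer lies on the +x side, so the source is heading toward the observer and the observer is heading toward the source.
General Doppler shift: f' = f · (v + v_o)/(v − v_s).
f' = 763 × (333 + 25.5)/(333 − 5) = 763 × 358.5/328 ≈ 834 Hz.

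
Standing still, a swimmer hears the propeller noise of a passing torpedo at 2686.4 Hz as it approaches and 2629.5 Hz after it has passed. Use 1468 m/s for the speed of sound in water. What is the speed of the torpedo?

15.7 m/s

f₁/f₂ = (v + v_s)/(v − v_s), so v_s = v · (f₁ − f₂)/(f₁ + f₂).
v_s = 1468 × (2686.4 − 2629.5)/(2686.4 + 2629.5) = 1468 × 56.9/5315.9 ≈ 15.7 m/s.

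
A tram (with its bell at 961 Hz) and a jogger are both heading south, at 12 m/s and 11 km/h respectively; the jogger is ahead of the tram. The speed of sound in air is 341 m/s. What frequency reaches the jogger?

11 km/h = 3.056 m/s.
The jogger is ahead, so the tram is moving toward it while the jogger is moving away from the tram.
General Doppler shift: f' = f · (v − v_o)/(v − v_s).
f' = 961 × (341 − 3.056)/(341 − 12) = 961 × 337.94/329 ≈ 987 Hz.

987 Hz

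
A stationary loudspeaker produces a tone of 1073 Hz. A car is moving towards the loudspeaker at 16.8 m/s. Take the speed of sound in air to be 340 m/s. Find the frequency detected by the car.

Moving observer, stationary source: f' = f · (v + v_o)/v.
f' = 1073 × (340 + 16.8)/340 = 1073 × 356.8/340 ≈ 1126 Hz.

1126 Hz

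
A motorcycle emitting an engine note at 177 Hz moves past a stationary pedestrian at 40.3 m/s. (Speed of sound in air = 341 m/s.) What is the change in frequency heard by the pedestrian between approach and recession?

Approaching: f₁ = f · v/(v − v_s) = 177 × 341/300.7 ≈ 200.7 Hz.
Receding: f₂ = f · v/(v + v_s) = 177 × 341/381.3 ≈ 158.3 Hz.
Drop: f₁ − f₂ = 2f·v·v_s/(v² − v_s²) = 2 × 177 × 341 × 40.3/(341² − 40.3²) ≈ 42.4 Hz.

42.4 Hz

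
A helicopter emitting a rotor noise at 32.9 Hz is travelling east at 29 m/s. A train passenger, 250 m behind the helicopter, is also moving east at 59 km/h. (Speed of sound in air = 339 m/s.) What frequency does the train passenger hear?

31.8 Hz

59 km/h = 16.39 m/s.
The train passenger is behind, so the helicopter is moving away from it while the train passenger is moving toward the helicopter.
Both move, so f' = f · (v + v_o)/(v + v_s).
f' = 32.9 × (339 + 16.39)/(339 + 29) = 32.9 × 355.39/368 ≈ 31.8 Hz.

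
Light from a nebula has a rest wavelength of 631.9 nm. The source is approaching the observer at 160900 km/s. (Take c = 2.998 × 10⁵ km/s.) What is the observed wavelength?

β = v/c = 160900/299800 = 0.5367.
Relativistic Doppler for wavelength: λ' = λ₀ · √((1 − β)/(1 + β)).
λ' = 631.9 × √(0.4633/1.5367) = 631.9 × 0.54909 ≈ 347.0 nm.

347.0 nm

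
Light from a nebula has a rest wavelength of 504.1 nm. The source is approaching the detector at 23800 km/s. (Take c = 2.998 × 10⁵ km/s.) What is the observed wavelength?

465.6 nm

β = v/c = 23800/299800 = 0.0794.
Relativistic Doppler for wavelength: λ' = λ₀ · √((1 − β)/(1 + β)).
λ' = 504.1 × √(0.9206/1.0794) = 504.1 × 0.92353 ≈ 465.6 nm.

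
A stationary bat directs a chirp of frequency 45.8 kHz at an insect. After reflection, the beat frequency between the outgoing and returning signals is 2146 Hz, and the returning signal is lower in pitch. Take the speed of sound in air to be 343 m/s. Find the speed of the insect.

8.2 m/s

Double Doppler shift off a moving reflector: f₂ = f₀ · (v + u)/(v − u) (u > 0 toward emitter).
Returning signal is lower, so f₂ = f₀ − Δf = 45800 − 2146 = 43654 Hz.
Rearranging, u = v · (f₂ − f₀)/(f₂ + f₀) = 343 × -2146/89454 ≈ -8.2 m/s.
So the insect is moving at 8.2 m/s away from the emitter.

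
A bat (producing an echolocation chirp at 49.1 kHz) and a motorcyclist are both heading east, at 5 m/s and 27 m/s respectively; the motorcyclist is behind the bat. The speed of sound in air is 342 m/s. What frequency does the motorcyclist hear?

52.2 kHz

The motorcyclist is behind, so the bat is moving away from it while the motorcyclist is moving toward the bat.
Both move, so f' = f · (v + v_o)/(v + v_s).
f' = 49.1 × (342 + 27)/(342 + 5) = 49.1 × 369/347 ≈ 52.2 kHz.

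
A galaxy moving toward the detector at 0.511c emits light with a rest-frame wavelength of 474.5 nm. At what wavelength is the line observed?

Relativistic Doppler for wavelength: λ' = λ₀ · √((1 − β)/(1 + β)).
λ' = 474.5 × √(0.4890/1.5110) = 474.5 × 0.56888 ≈ 269.9 nm.

269.9 nm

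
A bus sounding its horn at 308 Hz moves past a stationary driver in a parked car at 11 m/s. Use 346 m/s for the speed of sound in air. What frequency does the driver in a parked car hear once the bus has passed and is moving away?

Receding: f₂ = f · v/(v + v_s) = 308 × 346/357 ≈ 299 Hz.

299 Hz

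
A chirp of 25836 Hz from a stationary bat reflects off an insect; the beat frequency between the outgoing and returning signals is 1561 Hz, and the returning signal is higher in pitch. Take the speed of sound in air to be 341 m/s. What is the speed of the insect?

Double Doppler shift off a moving reflector: f₂ = f₀ · (v + u)/(v − u) (u > 0 toward emitter).
Returning signal is higher, so f₂ = f₀ + Δf = 25836 + 1561 = 27397 Hz.
Rearranging, u = v · (f₂ − f₀)/(f₂ + f₀) = 341 × 1561/53233 ≈ 10.0 m/s.
So the insect is moving at 10.0 m/s toward the emitter.

10.0 m/s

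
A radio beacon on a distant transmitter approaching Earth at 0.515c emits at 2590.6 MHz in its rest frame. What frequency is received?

Relativistic Doppler for frequency: f' = f₀ · √((1 + β)/(1 − β)).
f' = 2590.6 × √(1.5150/0.4850) = 2590.6 × 1.76740 ≈ 4578.6 MHz.

4578.6 MHz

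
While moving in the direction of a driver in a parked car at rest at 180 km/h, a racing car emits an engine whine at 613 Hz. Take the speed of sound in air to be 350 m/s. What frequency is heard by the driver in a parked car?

715 Hz

180 km/h = 50 m/s.
With the source moving toward a stationary observer, f' = f · v/(v − v_s).
f' = 613 × 350/(350 − 50) = 613 × 350/300 ≈ 715 Hz.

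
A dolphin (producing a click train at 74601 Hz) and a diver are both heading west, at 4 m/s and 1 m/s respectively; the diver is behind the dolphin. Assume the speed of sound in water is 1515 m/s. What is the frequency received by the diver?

74454 Hz

The diver is behind, so the dolphin is moving away from it while the diver is moving toward the dolphin.
General Doppler shift: f' = f · (v + v_o)/(v + v_s).
f' = 74601 × (1515 + 1)/(1515 + 4) = 74601 × 1516/1519 ≈ 74454 Hz.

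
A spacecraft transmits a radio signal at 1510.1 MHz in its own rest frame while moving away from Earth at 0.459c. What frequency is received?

Relativistic Doppler for frequency: f' = f₀ · √((1 − β)/(1 + β)).
f' = 1510.1 × √(0.5410/1.4590) = 1510.1 × 0.60894 ≈ 919.6 MHz.

919.6 MHz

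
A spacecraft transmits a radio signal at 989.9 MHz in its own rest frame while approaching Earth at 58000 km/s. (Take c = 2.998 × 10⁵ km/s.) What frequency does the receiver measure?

1204.2 MHz

β = v/c = 58000/299800 = 0.1935.
Relativistic Doppler for frequency: f' = f₀ · √((1 + β)/(1 − β)).
f' = 989.9 × √(1.1935/0.8065) = 989.9 × 1.21644 ≈ 1204.2 MHz.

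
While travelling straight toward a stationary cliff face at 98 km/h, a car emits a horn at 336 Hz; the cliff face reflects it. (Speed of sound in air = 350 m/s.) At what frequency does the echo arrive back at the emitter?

393 Hz

98 km/h = 27.22 m/s.
The cliff face receives the sound from a moving source: f₁ = f₀ · v/(v − v_e) = 336 × 350/322.78 ≈ 364 Hz.
On the return leg the car is a moving observer: f₂ = f₁ · (v + v_e)/v = 364 × 377.22/350 ≈ 393 Hz.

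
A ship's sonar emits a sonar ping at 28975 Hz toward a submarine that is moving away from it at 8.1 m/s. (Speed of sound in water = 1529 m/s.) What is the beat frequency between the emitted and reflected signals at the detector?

The submarine first receives the wave as a moving observer: f₁ = f₀ · (v − u)/v = 28975 × (1529 − 8.1)/1529 ≈ 28822 Hz.
The reflection then acts as a moving source: f₂ = f₁ · v/(v + u) ≈ 28670 Hz.
Equivalently f₂ = f₀ · (v − u)/(v + u).
Beat frequency: |f₂ − f₀| = 2u·f₀/(v + u) = 2 × 8.1 × 28975/1537.1 ≈ 305 Hz.

305 Hz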